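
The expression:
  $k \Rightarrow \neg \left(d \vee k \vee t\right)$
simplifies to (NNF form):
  $\neg k$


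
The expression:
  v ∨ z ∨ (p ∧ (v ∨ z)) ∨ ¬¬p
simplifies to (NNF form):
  p ∨ v ∨ z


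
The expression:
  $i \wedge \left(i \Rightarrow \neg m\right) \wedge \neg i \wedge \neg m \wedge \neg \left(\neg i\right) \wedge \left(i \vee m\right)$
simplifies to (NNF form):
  $\text{False}$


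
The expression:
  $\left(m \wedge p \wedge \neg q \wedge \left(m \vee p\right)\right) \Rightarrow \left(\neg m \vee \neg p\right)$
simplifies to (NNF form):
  $q \vee \neg m \vee \neg p$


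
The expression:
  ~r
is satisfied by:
  {r: False}


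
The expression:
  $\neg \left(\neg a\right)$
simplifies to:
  $a$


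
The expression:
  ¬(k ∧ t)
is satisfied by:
  {k: False, t: False}
  {t: True, k: False}
  {k: True, t: False}


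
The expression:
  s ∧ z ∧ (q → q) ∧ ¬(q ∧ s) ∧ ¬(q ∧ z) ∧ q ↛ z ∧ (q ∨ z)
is never true.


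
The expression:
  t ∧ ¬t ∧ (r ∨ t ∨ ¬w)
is never true.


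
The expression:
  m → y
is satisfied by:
  {y: True, m: False}
  {m: False, y: False}
  {m: True, y: True}


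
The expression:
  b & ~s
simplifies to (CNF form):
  b & ~s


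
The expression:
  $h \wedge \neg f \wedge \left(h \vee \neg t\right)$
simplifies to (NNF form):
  $h \wedge \neg f$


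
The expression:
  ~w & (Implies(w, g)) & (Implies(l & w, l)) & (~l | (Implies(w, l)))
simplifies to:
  ~w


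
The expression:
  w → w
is always true.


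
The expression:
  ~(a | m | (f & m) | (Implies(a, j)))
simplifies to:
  False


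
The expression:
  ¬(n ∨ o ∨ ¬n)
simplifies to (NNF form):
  False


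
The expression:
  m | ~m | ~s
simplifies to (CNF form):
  True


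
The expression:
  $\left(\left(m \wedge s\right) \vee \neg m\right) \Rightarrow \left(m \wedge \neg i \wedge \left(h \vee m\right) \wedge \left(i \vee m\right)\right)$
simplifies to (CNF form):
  $m \wedge \left(\neg i \vee \neg s\right)$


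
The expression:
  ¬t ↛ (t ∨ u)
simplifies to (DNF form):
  ¬t ∧ ¬u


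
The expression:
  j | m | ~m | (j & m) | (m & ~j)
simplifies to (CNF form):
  True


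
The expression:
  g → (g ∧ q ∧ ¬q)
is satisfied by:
  {g: False}


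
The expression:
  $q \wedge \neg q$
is never true.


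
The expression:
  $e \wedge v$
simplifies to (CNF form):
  $e \wedge v$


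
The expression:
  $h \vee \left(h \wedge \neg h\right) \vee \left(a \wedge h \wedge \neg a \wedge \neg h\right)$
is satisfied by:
  {h: True}


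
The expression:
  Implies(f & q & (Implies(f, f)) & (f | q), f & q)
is always true.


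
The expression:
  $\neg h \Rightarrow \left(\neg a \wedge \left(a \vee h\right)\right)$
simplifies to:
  $h$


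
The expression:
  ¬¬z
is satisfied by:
  {z: True}


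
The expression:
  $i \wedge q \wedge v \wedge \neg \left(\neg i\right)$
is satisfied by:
  {i: True, q: True, v: True}


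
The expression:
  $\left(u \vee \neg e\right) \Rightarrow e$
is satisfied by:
  {e: True}


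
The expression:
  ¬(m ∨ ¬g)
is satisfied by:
  {g: True, m: False}


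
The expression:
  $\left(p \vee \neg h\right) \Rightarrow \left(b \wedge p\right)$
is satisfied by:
  {b: True, h: True, p: False}
  {h: True, p: False, b: False}
  {b: True, h: True, p: True}
  {b: True, p: True, h: False}


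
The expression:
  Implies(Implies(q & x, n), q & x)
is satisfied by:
  {x: True, q: True}


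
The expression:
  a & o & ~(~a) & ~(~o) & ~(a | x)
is never true.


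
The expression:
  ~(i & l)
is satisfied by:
  {l: False, i: False}
  {i: True, l: False}
  {l: True, i: False}


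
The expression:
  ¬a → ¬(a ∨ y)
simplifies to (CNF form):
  a ∨ ¬y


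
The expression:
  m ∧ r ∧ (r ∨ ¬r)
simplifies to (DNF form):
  m ∧ r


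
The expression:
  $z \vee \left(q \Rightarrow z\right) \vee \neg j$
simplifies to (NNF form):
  $z \vee \neg j \vee \neg q$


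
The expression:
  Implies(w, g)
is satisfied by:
  {g: True, w: False}
  {w: False, g: False}
  {w: True, g: True}


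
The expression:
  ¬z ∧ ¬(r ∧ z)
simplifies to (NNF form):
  ¬z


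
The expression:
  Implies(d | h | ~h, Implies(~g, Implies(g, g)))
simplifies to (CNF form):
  True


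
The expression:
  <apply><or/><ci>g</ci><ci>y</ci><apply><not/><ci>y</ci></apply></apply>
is always true.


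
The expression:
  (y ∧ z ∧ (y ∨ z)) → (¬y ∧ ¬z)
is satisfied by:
  {z: False, y: False}
  {y: True, z: False}
  {z: True, y: False}


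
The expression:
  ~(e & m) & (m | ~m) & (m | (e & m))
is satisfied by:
  {m: True, e: False}


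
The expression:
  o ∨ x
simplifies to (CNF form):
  o ∨ x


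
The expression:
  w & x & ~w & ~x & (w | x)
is never true.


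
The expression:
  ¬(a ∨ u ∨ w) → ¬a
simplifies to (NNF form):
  True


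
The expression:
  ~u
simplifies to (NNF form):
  ~u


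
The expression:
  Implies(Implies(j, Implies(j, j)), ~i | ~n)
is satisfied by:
  {n: False, i: False}
  {i: True, n: False}
  {n: True, i: False}


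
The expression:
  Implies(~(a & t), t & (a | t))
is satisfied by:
  {t: True}


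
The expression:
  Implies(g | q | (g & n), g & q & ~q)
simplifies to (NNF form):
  ~g & ~q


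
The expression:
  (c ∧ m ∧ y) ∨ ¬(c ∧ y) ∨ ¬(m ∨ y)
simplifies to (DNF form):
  m ∨ ¬c ∨ ¬y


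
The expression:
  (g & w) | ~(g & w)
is always true.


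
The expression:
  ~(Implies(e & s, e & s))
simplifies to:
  False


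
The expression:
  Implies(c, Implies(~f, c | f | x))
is always true.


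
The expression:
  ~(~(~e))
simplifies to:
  ~e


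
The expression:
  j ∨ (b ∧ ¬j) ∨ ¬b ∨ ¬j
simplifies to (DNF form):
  True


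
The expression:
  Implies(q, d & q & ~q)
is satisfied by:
  {q: False}


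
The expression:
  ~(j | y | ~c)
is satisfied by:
  {c: True, y: False, j: False}


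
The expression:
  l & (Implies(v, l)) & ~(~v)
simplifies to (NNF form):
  l & v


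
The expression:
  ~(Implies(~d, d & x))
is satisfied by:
  {d: False}


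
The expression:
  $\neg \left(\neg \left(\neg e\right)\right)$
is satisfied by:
  {e: False}


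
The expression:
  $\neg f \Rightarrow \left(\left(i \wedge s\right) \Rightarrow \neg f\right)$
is always true.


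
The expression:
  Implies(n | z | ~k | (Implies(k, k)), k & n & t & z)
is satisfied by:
  {t: True, z: True, n: True, k: True}


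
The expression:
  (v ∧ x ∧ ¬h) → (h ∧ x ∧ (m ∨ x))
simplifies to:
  h ∨ ¬v ∨ ¬x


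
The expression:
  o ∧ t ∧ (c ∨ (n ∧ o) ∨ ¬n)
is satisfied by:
  {t: True, o: True}


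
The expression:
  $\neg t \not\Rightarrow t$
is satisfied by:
  {t: False}


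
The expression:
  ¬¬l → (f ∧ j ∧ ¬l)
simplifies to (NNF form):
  ¬l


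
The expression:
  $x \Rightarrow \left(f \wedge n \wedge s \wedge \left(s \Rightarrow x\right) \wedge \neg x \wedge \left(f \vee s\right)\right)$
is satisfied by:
  {x: False}


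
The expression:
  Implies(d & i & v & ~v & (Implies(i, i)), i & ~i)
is always true.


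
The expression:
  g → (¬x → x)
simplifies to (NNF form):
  x ∨ ¬g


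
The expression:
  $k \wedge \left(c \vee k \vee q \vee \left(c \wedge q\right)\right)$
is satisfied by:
  {k: True}


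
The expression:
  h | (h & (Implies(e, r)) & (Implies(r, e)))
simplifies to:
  h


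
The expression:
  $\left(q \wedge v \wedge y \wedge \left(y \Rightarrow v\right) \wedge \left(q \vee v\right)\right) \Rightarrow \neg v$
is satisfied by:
  {v: False, q: False, y: False}
  {y: True, v: False, q: False}
  {q: True, v: False, y: False}
  {y: True, q: True, v: False}
  {v: True, y: False, q: False}
  {y: True, v: True, q: False}
  {q: True, v: True, y: False}


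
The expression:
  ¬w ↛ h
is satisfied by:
  {h: True, w: False}
  {w: False, h: False}
  {w: True, h: True}


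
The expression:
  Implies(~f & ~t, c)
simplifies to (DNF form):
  c | f | t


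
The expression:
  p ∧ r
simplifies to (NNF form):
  p ∧ r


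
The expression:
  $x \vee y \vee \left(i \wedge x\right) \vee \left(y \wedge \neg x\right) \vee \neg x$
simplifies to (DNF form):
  $\text{True}$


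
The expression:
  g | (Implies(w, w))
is always true.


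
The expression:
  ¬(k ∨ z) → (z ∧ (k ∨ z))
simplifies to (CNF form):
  k ∨ z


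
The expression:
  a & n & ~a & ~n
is never true.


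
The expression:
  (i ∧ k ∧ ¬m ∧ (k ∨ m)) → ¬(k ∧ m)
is always true.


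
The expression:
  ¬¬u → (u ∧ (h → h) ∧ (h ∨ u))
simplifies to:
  True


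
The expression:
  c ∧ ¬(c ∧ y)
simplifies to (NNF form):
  c ∧ ¬y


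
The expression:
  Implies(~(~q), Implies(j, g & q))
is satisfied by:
  {g: True, q: False, j: False}
  {g: False, q: False, j: False}
  {j: True, g: True, q: False}
  {j: True, g: False, q: False}
  {q: True, g: True, j: False}
  {q: True, g: False, j: False}
  {q: True, j: True, g: True}


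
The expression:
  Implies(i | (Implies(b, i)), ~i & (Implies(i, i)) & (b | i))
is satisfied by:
  {b: True, i: False}


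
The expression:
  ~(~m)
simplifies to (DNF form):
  m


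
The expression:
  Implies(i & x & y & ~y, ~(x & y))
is always true.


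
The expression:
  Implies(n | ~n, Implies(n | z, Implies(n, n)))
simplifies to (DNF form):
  True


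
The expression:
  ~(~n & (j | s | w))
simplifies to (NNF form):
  n | (~j & ~s & ~w)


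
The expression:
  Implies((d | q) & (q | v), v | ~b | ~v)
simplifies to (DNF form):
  True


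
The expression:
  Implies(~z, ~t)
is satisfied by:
  {z: True, t: False}
  {t: False, z: False}
  {t: True, z: True}


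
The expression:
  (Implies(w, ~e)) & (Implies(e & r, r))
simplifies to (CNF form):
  ~e | ~w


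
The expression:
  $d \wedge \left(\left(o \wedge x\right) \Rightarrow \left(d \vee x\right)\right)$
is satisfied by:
  {d: True}


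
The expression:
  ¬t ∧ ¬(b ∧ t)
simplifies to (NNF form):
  ¬t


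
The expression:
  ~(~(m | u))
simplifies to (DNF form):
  m | u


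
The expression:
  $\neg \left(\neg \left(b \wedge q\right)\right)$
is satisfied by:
  {b: True, q: True}


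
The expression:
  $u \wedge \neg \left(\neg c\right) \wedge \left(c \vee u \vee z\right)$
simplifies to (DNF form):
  $c \wedge u$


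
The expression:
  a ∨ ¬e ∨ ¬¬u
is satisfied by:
  {a: True, u: True, e: False}
  {a: True, e: False, u: False}
  {u: True, e: False, a: False}
  {u: False, e: False, a: False}
  {a: True, u: True, e: True}
  {a: True, e: True, u: False}
  {u: True, e: True, a: False}


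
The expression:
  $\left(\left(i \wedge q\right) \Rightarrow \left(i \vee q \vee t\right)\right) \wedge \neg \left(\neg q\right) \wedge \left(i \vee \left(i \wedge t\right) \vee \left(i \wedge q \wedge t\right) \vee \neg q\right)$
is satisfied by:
  {i: True, q: True}


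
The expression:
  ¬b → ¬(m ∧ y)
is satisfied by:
  {b: True, m: False, y: False}
  {m: False, y: False, b: False}
  {b: True, y: True, m: False}
  {y: True, m: False, b: False}
  {b: True, m: True, y: False}
  {m: True, b: False, y: False}
  {b: True, y: True, m: True}


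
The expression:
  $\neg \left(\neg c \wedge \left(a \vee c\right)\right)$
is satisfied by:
  {c: True, a: False}
  {a: False, c: False}
  {a: True, c: True}


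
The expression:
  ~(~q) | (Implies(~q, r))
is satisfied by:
  {r: True, q: True}
  {r: True, q: False}
  {q: True, r: False}


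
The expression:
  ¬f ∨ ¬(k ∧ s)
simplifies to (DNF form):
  ¬f ∨ ¬k ∨ ¬s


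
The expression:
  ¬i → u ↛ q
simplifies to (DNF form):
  i ∨ (u ∧ ¬q)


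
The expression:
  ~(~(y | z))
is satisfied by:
  {y: True, z: True}
  {y: True, z: False}
  {z: True, y: False}


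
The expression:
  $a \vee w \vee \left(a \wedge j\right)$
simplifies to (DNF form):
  $a \vee w$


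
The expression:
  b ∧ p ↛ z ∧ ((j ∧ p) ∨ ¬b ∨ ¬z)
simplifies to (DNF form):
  b ∧ p ∧ ¬z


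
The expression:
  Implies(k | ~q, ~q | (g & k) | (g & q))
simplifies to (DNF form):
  g | ~k | ~q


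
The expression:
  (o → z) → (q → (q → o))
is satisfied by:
  {o: True, q: False}
  {q: False, o: False}
  {q: True, o: True}


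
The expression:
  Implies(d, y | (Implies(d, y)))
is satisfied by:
  {y: True, d: False}
  {d: False, y: False}
  {d: True, y: True}


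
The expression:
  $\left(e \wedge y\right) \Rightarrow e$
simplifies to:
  $\text{True}$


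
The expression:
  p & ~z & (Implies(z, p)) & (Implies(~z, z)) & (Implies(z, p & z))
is never true.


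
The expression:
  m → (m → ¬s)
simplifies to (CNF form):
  ¬m ∨ ¬s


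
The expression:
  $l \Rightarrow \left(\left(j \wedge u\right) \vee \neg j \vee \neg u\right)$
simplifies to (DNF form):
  $\text{True}$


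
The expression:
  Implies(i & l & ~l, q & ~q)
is always true.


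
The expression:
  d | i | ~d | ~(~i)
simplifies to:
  True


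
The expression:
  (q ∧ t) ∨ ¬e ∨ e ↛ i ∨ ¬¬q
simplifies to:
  q ∨ ¬e ∨ ¬i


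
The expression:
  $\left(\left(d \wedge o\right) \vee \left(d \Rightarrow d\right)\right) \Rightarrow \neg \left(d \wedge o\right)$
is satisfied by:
  {o: False, d: False}
  {d: True, o: False}
  {o: True, d: False}


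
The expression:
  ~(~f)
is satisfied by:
  {f: True}


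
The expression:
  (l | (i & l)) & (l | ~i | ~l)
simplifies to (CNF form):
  l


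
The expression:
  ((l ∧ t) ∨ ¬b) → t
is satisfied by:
  {b: True, t: True}
  {b: True, t: False}
  {t: True, b: False}


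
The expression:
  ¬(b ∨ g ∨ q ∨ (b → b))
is never true.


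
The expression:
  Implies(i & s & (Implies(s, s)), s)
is always true.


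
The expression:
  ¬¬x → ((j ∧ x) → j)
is always true.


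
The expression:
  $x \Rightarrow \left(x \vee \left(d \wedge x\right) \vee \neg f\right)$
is always true.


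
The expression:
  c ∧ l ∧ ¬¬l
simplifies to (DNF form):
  c ∧ l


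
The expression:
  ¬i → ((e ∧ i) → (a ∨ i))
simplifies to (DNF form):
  True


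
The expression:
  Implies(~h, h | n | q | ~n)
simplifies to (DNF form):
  True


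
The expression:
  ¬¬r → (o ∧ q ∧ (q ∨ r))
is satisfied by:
  {q: True, o: True, r: False}
  {q: True, o: False, r: False}
  {o: True, q: False, r: False}
  {q: False, o: False, r: False}
  {r: True, q: True, o: True}


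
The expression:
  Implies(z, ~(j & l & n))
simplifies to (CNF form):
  ~j | ~l | ~n | ~z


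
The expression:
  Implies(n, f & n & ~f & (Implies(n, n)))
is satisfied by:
  {n: False}


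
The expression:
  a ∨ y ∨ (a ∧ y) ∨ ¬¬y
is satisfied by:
  {a: True, y: True}
  {a: True, y: False}
  {y: True, a: False}


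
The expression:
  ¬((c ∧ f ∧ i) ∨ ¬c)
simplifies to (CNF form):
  c ∧ (¬f ∨ ¬i)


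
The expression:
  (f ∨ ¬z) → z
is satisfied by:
  {z: True}


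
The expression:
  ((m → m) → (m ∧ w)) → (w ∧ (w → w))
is always true.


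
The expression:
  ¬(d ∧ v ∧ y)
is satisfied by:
  {v: False, d: False, y: False}
  {y: True, v: False, d: False}
  {d: True, v: False, y: False}
  {y: True, d: True, v: False}
  {v: True, y: False, d: False}
  {y: True, v: True, d: False}
  {d: True, v: True, y: False}


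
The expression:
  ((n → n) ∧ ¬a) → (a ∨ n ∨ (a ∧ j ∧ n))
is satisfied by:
  {n: True, a: True}
  {n: True, a: False}
  {a: True, n: False}


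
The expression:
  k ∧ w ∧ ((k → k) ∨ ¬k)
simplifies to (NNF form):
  k ∧ w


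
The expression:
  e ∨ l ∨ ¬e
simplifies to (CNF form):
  True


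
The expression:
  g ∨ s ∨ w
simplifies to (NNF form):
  g ∨ s ∨ w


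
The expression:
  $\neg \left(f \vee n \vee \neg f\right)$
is never true.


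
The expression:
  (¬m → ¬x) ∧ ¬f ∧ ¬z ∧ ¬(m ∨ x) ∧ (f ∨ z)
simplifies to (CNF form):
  False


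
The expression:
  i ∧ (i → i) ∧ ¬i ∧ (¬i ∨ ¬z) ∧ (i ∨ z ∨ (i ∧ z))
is never true.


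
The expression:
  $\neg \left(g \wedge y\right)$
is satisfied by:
  {g: False, y: False}
  {y: True, g: False}
  {g: True, y: False}


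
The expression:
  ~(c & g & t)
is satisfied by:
  {g: False, c: False, t: False}
  {t: True, g: False, c: False}
  {c: True, g: False, t: False}
  {t: True, c: True, g: False}
  {g: True, t: False, c: False}
  {t: True, g: True, c: False}
  {c: True, g: True, t: False}


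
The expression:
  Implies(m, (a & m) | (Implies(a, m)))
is always true.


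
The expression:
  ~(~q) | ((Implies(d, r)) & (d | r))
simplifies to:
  q | r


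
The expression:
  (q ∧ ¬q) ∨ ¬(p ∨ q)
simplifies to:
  ¬p ∧ ¬q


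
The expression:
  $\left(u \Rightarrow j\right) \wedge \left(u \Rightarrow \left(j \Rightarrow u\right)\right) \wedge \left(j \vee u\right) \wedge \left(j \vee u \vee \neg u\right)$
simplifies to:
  $j$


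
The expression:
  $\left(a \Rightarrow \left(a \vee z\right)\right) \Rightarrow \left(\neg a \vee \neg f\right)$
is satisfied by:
  {a: False, f: False}
  {f: True, a: False}
  {a: True, f: False}


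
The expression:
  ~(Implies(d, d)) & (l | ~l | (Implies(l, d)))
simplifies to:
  False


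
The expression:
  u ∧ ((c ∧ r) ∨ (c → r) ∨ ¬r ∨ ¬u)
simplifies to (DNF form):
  u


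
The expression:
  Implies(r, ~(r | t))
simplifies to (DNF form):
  ~r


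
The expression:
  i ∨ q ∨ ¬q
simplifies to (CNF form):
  True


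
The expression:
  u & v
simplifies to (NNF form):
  u & v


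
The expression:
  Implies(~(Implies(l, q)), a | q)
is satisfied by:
  {a: True, q: True, l: False}
  {a: True, l: False, q: False}
  {q: True, l: False, a: False}
  {q: False, l: False, a: False}
  {a: True, q: True, l: True}
  {a: True, l: True, q: False}
  {q: True, l: True, a: False}


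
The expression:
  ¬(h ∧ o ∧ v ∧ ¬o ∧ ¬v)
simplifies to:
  True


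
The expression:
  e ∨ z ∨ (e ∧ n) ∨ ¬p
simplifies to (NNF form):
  e ∨ z ∨ ¬p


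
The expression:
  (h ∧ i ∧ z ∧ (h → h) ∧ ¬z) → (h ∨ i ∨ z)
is always true.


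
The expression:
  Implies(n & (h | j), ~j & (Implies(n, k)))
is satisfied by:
  {k: True, h: False, n: False, j: False}
  {j: False, h: False, k: False, n: False}
  {k: True, h: True, j: False, n: False}
  {h: True, j: False, k: False, n: False}
  {j: True, k: True, h: False, n: False}
  {j: True, h: False, k: False, n: False}
  {j: True, k: True, h: True, n: False}
  {j: True, h: True, k: False, n: False}
  {n: True, k: True, j: False, h: False}
  {n: True, j: False, h: False, k: False}
  {n: True, k: True, h: True, j: False}


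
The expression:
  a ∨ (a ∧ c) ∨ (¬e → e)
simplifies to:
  a ∨ e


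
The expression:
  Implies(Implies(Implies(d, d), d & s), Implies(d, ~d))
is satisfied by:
  {s: False, d: False}
  {d: True, s: False}
  {s: True, d: False}


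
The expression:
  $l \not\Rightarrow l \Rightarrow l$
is always true.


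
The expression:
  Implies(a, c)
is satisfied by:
  {c: True, a: False}
  {a: False, c: False}
  {a: True, c: True}


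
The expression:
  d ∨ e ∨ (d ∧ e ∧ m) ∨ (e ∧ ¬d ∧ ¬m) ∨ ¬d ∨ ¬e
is always true.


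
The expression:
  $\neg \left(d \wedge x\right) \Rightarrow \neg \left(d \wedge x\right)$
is always true.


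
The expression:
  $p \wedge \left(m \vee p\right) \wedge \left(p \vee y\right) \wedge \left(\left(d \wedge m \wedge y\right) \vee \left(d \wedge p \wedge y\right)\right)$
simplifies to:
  $d \wedge p \wedge y$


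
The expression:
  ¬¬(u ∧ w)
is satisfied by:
  {u: True, w: True}


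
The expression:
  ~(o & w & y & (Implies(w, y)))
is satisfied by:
  {w: False, o: False, y: False}
  {y: True, w: False, o: False}
  {o: True, w: False, y: False}
  {y: True, o: True, w: False}
  {w: True, y: False, o: False}
  {y: True, w: True, o: False}
  {o: True, w: True, y: False}


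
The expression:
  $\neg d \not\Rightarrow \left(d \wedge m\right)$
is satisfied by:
  {d: False}


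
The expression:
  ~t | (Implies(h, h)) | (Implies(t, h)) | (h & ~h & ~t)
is always true.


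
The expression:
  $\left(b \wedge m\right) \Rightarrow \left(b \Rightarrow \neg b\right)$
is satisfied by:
  {m: False, b: False}
  {b: True, m: False}
  {m: True, b: False}


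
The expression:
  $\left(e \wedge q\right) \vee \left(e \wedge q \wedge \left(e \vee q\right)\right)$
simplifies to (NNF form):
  $e \wedge q$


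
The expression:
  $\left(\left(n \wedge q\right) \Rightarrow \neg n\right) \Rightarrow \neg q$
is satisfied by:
  {n: True, q: False}
  {q: False, n: False}
  {q: True, n: True}


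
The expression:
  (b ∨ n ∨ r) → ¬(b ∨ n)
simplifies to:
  ¬b ∧ ¬n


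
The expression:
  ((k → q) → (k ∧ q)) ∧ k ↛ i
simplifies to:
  k ∧ ¬i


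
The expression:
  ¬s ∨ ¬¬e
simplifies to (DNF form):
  e ∨ ¬s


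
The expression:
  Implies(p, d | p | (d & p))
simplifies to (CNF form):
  True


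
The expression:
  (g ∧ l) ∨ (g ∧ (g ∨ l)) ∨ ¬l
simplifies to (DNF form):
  g ∨ ¬l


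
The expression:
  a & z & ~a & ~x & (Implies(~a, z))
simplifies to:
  False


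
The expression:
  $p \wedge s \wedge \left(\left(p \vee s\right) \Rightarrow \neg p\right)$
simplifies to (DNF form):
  $\text{False}$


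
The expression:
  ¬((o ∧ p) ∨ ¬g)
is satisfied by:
  {g: True, p: False, o: False}
  {o: True, g: True, p: False}
  {p: True, g: True, o: False}


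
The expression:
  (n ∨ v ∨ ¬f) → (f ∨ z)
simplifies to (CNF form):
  f ∨ z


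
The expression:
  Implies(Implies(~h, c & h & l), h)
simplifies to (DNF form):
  True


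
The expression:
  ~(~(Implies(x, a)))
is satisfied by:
  {a: True, x: False}
  {x: False, a: False}
  {x: True, a: True}


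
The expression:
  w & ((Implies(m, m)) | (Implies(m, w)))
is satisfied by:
  {w: True}


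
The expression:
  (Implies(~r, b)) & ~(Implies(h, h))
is never true.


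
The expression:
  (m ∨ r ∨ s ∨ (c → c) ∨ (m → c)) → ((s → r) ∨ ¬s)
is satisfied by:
  {r: True, s: False}
  {s: False, r: False}
  {s: True, r: True}


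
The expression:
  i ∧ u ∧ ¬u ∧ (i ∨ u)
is never true.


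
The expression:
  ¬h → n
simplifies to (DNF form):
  h ∨ n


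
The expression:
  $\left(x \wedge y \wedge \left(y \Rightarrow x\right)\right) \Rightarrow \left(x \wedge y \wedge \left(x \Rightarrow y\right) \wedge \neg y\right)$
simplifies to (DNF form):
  $\neg x \vee \neg y$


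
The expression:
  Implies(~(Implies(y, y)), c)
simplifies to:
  True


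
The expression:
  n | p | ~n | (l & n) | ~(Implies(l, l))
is always true.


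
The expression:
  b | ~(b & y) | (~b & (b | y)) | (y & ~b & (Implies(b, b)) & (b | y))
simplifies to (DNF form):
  True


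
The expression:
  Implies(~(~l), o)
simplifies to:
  o | ~l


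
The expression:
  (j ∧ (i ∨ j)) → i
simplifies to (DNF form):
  i ∨ ¬j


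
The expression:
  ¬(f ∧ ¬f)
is always true.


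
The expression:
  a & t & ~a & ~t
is never true.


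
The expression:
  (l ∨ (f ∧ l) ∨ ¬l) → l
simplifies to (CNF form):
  l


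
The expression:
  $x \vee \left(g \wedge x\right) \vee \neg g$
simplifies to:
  $x \vee \neg g$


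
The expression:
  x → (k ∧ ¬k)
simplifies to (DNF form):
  ¬x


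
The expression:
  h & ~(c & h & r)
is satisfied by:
  {h: True, c: False, r: False}
  {h: True, r: True, c: False}
  {h: True, c: True, r: False}


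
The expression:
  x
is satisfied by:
  {x: True}


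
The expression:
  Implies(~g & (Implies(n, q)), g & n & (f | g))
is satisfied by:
  {g: True, n: True, q: False}
  {g: True, n: False, q: False}
  {q: True, g: True, n: True}
  {q: True, g: True, n: False}
  {n: True, q: False, g: False}


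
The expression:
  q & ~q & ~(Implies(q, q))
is never true.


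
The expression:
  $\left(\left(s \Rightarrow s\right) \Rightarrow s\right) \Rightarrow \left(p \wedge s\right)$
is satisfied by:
  {p: True, s: False}
  {s: False, p: False}
  {s: True, p: True}


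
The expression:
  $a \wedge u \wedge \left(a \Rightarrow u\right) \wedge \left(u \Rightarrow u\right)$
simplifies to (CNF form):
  $a \wedge u$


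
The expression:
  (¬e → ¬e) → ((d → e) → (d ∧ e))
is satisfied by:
  {d: True}


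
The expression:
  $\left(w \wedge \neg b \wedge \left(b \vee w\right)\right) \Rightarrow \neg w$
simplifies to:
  $b \vee \neg w$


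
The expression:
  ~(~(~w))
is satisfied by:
  {w: False}


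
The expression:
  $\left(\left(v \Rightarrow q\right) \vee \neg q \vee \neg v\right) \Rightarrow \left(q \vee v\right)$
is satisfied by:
  {q: True, v: True}
  {q: True, v: False}
  {v: True, q: False}


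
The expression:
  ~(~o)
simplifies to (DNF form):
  o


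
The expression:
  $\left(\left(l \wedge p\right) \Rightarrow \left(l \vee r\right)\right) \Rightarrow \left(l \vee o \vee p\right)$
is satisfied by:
  {o: True, l: True, p: True}
  {o: True, l: True, p: False}
  {o: True, p: True, l: False}
  {o: True, p: False, l: False}
  {l: True, p: True, o: False}
  {l: True, p: False, o: False}
  {p: True, l: False, o: False}


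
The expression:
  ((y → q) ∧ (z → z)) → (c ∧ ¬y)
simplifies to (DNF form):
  (c ∧ ¬y) ∨ (y ∧ ¬q)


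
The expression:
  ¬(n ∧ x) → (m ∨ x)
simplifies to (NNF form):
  m ∨ x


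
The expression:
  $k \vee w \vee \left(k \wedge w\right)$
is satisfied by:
  {k: True, w: True}
  {k: True, w: False}
  {w: True, k: False}


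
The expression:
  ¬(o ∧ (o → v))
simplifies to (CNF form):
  ¬o ∨ ¬v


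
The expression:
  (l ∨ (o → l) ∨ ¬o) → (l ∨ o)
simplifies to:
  l ∨ o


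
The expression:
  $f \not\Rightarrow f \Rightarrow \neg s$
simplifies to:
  $\text{True}$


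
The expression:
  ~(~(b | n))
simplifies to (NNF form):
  b | n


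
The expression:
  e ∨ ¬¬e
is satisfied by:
  {e: True}


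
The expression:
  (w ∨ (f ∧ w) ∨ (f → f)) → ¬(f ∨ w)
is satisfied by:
  {w: False, f: False}


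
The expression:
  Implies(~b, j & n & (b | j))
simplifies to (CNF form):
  (b | j) & (b | n)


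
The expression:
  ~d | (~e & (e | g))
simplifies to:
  ~d | (g & ~e)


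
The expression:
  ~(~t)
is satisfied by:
  {t: True}


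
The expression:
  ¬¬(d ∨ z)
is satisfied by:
  {d: True, z: True}
  {d: True, z: False}
  {z: True, d: False}


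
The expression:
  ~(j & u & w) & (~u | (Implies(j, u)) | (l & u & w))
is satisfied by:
  {w: False, u: False, j: False}
  {j: True, w: False, u: False}
  {u: True, w: False, j: False}
  {j: True, u: True, w: False}
  {w: True, j: False, u: False}
  {j: True, w: True, u: False}
  {u: True, w: True, j: False}


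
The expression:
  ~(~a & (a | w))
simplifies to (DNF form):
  a | ~w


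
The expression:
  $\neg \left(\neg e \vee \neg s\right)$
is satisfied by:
  {e: True, s: True}


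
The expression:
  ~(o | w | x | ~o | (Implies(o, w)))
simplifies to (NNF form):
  False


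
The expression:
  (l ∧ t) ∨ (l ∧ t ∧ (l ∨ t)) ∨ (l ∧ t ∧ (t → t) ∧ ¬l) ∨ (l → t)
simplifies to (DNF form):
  t ∨ ¬l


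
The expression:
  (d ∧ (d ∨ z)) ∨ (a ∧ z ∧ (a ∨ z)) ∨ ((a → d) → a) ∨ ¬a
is always true.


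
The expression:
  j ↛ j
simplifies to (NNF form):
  False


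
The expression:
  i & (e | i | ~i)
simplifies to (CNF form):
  i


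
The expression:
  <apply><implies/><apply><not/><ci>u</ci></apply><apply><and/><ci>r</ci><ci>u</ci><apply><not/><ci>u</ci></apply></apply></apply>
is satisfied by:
  {u: True}


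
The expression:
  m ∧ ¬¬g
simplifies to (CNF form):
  g ∧ m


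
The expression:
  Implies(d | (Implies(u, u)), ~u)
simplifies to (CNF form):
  ~u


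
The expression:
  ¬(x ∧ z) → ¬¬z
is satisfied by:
  {z: True}


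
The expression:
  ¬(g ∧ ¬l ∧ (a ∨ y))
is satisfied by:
  {l: True, a: False, g: False, y: False}
  {y: True, l: True, a: False, g: False}
  {l: True, a: True, g: False, y: False}
  {y: True, l: True, a: True, g: False}
  {y: False, a: False, g: False, l: False}
  {y: True, a: False, g: False, l: False}
  {a: True, y: False, g: False, l: False}
  {y: True, a: True, g: False, l: False}
  {g: True, l: True, y: False, a: False}
  {y: True, g: True, l: True, a: False}
  {g: True, l: True, a: True, y: False}
  {y: True, g: True, l: True, a: True}
  {g: True, l: False, a: False, y: False}


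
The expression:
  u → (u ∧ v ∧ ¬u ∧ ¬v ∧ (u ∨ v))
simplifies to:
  ¬u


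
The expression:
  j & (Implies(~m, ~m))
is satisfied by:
  {j: True}


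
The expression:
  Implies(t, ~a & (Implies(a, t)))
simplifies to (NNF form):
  ~a | ~t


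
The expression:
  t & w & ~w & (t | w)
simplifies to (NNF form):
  False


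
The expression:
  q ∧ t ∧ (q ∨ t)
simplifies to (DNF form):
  q ∧ t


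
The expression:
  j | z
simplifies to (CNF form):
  j | z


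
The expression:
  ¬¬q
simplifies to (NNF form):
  q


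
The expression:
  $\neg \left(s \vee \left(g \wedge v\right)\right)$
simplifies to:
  $\neg s \wedge \left(\neg g \vee \neg v\right)$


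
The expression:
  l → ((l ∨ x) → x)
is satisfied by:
  {x: True, l: False}
  {l: False, x: False}
  {l: True, x: True}


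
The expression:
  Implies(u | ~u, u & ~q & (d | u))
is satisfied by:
  {u: True, q: False}


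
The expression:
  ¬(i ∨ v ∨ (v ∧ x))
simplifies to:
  ¬i ∧ ¬v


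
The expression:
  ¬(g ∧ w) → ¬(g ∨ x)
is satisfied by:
  {w: True, x: False, g: False}
  {w: False, x: False, g: False}
  {g: True, w: True, x: False}
  {g: True, x: True, w: True}


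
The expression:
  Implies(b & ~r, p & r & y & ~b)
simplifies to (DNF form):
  r | ~b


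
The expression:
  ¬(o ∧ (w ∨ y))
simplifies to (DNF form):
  (¬w ∧ ¬y) ∨ ¬o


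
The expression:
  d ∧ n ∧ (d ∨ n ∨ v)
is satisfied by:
  {d: True, n: True}


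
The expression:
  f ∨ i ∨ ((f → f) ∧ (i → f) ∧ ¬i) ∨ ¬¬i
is always true.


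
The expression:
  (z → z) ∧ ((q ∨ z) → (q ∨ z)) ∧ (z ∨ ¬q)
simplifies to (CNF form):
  z ∨ ¬q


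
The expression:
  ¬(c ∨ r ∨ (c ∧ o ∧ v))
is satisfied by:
  {r: False, c: False}


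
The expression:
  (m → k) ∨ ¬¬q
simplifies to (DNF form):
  k ∨ q ∨ ¬m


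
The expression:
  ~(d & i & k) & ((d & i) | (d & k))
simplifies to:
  d & (i | k) & (~i | ~k)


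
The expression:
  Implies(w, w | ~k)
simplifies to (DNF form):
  True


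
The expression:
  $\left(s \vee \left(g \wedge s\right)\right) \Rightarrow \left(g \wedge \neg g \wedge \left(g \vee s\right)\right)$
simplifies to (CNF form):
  $\neg s$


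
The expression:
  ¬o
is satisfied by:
  {o: False}


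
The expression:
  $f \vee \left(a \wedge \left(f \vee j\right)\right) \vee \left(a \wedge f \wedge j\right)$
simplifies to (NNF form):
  $f \vee \left(a \wedge j\right)$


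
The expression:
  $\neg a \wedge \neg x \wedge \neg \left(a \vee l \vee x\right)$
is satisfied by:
  {x: False, l: False, a: False}


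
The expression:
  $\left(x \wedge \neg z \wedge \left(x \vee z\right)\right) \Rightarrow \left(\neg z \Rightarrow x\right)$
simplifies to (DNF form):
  $\text{True}$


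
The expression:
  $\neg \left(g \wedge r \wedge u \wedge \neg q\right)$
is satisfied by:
  {q: True, g: False, u: False, r: False}
  {q: False, g: False, u: False, r: False}
  {r: True, q: True, g: False, u: False}
  {r: True, q: False, g: False, u: False}
  {q: True, u: True, r: False, g: False}
  {u: True, r: False, g: False, q: False}
  {r: True, u: True, q: True, g: False}
  {r: True, u: True, q: False, g: False}
  {q: True, g: True, r: False, u: False}
  {g: True, r: False, u: False, q: False}
  {q: True, r: True, g: True, u: False}
  {r: True, g: True, q: False, u: False}
  {q: True, u: True, g: True, r: False}
  {u: True, g: True, r: False, q: False}
  {r: True, u: True, g: True, q: True}


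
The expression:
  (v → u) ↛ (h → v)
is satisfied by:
  {h: True, v: False}


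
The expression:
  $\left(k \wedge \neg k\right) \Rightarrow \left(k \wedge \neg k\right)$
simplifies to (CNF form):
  $\text{True}$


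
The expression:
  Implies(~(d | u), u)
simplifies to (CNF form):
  d | u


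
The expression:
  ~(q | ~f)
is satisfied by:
  {f: True, q: False}


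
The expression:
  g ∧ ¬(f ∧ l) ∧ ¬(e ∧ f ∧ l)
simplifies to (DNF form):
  (g ∧ ¬f) ∨ (g ∧ ¬l)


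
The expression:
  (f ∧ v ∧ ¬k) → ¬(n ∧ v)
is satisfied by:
  {k: True, v: False, n: False, f: False}
  {f: False, v: False, k: False, n: False}
  {f: True, k: True, v: False, n: False}
  {f: True, v: False, k: False, n: False}
  {n: True, k: True, f: False, v: False}
  {n: True, f: False, v: False, k: False}
  {n: True, f: True, k: True, v: False}
  {n: True, f: True, v: False, k: False}
  {k: True, v: True, n: False, f: False}
  {v: True, n: False, k: False, f: False}
  {f: True, v: True, k: True, n: False}
  {f: True, v: True, n: False, k: False}
  {k: True, v: True, n: True, f: False}
  {v: True, n: True, f: False, k: False}
  {f: True, v: True, n: True, k: True}


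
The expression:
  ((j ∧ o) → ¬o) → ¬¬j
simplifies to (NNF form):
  j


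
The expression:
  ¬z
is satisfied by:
  {z: False}


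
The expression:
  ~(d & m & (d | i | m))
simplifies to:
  ~d | ~m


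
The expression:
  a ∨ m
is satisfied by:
  {a: True, m: True}
  {a: True, m: False}
  {m: True, a: False}


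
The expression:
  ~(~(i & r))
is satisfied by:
  {r: True, i: True}


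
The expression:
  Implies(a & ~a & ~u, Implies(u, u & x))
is always true.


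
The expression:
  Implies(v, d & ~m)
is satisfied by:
  {d: True, v: False, m: False}
  {d: False, v: False, m: False}
  {m: True, d: True, v: False}
  {m: True, d: False, v: False}
  {v: True, d: True, m: False}


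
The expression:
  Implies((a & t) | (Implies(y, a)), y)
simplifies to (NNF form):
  y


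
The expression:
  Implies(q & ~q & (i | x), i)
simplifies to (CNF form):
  True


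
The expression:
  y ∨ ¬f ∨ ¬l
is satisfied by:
  {y: True, l: False, f: False}
  {l: False, f: False, y: False}
  {f: True, y: True, l: False}
  {f: True, l: False, y: False}
  {y: True, l: True, f: False}
  {l: True, y: False, f: False}
  {f: True, l: True, y: True}


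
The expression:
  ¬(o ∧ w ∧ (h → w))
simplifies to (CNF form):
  ¬o ∨ ¬w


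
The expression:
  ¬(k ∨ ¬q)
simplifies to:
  q ∧ ¬k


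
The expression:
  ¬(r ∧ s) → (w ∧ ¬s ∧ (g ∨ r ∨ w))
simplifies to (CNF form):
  (r ∨ w) ∧ (r ∨ ¬s) ∧ (s ∨ w) ∧ (s ∨ ¬s)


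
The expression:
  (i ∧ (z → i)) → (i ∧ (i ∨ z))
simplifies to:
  True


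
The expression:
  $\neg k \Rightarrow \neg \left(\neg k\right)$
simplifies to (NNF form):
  $k$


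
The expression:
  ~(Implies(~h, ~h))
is never true.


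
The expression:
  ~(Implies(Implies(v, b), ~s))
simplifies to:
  s & (b | ~v)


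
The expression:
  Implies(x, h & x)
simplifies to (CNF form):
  h | ~x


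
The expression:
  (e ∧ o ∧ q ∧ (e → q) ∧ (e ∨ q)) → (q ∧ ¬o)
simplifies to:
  ¬e ∨ ¬o ∨ ¬q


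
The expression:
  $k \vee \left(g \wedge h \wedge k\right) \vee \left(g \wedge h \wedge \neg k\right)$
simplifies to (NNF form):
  $k \vee \left(g \wedge h\right)$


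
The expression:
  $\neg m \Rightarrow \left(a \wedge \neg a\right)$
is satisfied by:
  {m: True}


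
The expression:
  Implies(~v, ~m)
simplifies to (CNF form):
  v | ~m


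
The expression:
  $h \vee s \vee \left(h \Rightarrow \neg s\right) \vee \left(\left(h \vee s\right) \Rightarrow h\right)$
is always true.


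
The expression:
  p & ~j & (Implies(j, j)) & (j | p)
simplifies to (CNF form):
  p & ~j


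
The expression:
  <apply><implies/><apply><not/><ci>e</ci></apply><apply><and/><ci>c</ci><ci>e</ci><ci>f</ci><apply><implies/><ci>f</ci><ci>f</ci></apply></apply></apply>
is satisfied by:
  {e: True}


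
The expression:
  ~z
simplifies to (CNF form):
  ~z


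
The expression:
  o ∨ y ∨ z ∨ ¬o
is always true.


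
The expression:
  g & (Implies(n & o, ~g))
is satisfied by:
  {g: True, o: False, n: False}
  {g: True, n: True, o: False}
  {g: True, o: True, n: False}


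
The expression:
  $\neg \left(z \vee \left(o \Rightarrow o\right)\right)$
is never true.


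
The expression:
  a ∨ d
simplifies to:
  a ∨ d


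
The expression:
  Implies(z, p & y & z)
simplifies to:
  ~z | (p & y)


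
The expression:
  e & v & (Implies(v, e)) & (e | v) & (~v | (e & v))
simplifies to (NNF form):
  e & v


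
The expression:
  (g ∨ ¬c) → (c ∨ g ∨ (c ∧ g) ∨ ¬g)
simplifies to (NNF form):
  True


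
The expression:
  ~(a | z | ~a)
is never true.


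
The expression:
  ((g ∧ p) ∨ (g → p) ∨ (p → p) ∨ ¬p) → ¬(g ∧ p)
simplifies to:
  ¬g ∨ ¬p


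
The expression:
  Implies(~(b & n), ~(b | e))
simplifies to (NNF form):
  (b & n) | (~b & ~e)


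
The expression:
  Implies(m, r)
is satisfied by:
  {r: True, m: False}
  {m: False, r: False}
  {m: True, r: True}


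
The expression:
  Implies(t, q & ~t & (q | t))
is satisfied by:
  {t: False}


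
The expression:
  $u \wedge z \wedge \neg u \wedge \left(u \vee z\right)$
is never true.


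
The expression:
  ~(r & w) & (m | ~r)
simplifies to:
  ~r | (m & ~w)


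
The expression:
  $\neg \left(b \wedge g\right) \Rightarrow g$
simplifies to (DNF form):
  $g$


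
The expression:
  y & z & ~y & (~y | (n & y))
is never true.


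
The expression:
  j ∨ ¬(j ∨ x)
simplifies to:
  j ∨ ¬x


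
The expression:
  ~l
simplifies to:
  ~l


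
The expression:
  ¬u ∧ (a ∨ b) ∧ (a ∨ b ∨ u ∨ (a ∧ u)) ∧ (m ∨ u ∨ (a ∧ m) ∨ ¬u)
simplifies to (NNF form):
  ¬u ∧ (a ∨ b)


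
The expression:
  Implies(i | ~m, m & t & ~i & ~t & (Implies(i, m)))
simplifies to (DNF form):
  m & ~i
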